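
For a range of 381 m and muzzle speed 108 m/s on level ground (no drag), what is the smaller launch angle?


sin(2*theta) = R*g/v0^2 = 381*9.81/108^2 = 0.32044, theta = arcsin(0.32044)/2 = 9.345°

9.345 degrees


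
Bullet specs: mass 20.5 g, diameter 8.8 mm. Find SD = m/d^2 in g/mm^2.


SD = m/d^2 = 20.5/8.8^2 = 0.2647 g/mm^2

0.2647 g/mm^2


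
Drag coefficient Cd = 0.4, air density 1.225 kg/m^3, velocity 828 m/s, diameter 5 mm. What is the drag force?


A = pi*(d/2)^2 = pi*(5/2000)^2 = 1.96350e-05 m^2
Fd = 0.5*Cd*rho*A*v^2 = 0.5*0.4*1.225*1.96350e-05*828^2 = 3.298 N

3.298 N


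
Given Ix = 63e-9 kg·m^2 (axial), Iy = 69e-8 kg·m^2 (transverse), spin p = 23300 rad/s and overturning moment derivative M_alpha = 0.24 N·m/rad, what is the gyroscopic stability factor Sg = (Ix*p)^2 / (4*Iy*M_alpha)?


Sg = Ix^2 * p^2 / (4 * Iy * M_alpha) = (63e-9)^2 * 23300^2 / (4 * 69e-8 * 0.24) = 3.253

3.253


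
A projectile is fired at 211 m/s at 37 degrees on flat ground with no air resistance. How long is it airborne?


T = 2*v0*sin(theta)/g = 2*211*sin(37°)/9.81 = 25.89 s

25.89 s


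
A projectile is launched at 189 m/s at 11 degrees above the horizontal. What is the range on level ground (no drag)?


R = v0^2 * sin(2*theta) / g = 189^2 * sin(2*11°) / 9.81 = 1364 m

1364 m


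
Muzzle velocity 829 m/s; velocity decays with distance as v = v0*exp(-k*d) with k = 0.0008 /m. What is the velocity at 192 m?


v = v0*exp(-k*d) = 829*exp(-0.0008*192) = 711 m/s

711 m/s


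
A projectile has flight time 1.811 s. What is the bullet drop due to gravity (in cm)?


drop = 0.5*g*t^2 = 0.5*9.81*1.811^2 = 16.087 m ≈ 1609 cm

1609 cm


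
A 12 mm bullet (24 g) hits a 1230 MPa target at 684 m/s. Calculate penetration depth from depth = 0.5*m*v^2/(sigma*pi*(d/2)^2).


A = pi*(d/2)^2 = pi*(12/2)^2 = 113.097 mm^2
E = 0.5*m*v^2 = 0.5*0.024*684^2 = 5614.27 J
depth = E/(sigma*A) = 5614.27 J / (1230 MPa * 113.097 mm^2) = 5614.27/(1230 * 113.097) m = 0.0403586 m ≈ 40.36 mm

40.36 mm


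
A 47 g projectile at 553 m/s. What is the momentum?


p = m*v = 0.047*553 = 25.99 kg·m/s

25.99 kg·m/s


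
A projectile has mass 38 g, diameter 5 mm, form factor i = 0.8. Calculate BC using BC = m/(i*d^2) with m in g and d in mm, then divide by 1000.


BC = m/(i*d^2*1000) = 38/(0.8 * 5^2 * 1000) = 0.0019

0.0019


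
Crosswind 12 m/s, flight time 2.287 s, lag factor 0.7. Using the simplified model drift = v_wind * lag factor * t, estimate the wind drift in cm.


drift = v_wind * lag * t = 12 * 0.7 * 2.287 = 19.2108 m ≈ 1921 cm

1921 cm


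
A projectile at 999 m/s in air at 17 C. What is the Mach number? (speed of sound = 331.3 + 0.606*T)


a = 331.3 + 0.606*(17) = 341.602 m/s
M = v/a = 999/341.602 = 2.924

2.924


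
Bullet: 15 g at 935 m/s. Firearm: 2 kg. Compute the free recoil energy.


v_r = m_p*v_p/m_gun = 0.015*935/2 = 7.0125 m/s, E_r = 0.5*m_gun*v_r^2 = 0.5*2*7.0125^2 = 49.18 J

49.18 J


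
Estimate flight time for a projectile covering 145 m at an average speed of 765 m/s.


t = d/v = 145/765 = 0.1895 s

0.1895 s


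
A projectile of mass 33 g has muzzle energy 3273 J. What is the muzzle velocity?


v = sqrt(2*E/m) = sqrt(2*3273/0.033) = 445.4 m/s

445.4 m/s


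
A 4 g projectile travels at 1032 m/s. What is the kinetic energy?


E = 0.5*m*v^2 = 0.5*0.004*1032^2 = 2130 J

2130 J


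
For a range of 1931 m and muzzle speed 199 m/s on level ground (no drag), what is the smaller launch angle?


sin(2*theta) = R*g/v0^2 = 1931*9.81/199^2 = 0.478349, theta = arcsin(0.478349)/2 = 14.29°

14.29 degrees


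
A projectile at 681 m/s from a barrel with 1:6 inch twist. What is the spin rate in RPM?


twist_m = 6*0.0254 = 0.1524 m
spin = v/twist = 681/0.1524 = 4468.504 rev/s
RPM = spin*60 = 4468.504*60 ≈ 268110 RPM

268110 RPM


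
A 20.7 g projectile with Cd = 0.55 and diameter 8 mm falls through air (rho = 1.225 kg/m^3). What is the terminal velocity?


A = pi*(d/2)^2 = pi*(8/2000)^2 = 5.02655e-05 m^2
vt = sqrt(2mg/(Cd*rho*A)) = sqrt(2*0.0207*9.81/(0.55 * 1.225 * 5.02655e-05)) = 109.5 m/s

109.5 m/s


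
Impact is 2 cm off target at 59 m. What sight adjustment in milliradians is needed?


1 mrad subtends 1 cm per 10 m of range, so adj = error_cm / (dist_m / 10) = 2 / (59/10) = 0.339 mrad

0.339 mrad


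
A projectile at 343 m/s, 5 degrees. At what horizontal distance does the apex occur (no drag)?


R = v0^2*sin(2*theta)/g = 343^2*sin(2*5°)/9.81 = 2082.52 m
apex_dist = R/2 = 2082.52/2 = 1041 m

1041 m


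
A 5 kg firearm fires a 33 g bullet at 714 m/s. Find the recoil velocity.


v_recoil = m_p * v_p / m_gun = 0.033 * 714 / 5 = 4.712 m/s

4.712 m/s


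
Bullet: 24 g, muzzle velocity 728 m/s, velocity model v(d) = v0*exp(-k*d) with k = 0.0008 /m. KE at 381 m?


v = v0*exp(-k*d) = 728*exp(-0.0008*381) = 536.733 m/s
E = 0.5*m*v^2 = 0.5*0.024*536.733^2 = 3457 J

3457 J


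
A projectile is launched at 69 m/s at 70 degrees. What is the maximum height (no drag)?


H = (v0*sin(theta))^2 / (2g) = (69*sin(70°))^2 / (2*9.81) = 214.3 m

214.3 m


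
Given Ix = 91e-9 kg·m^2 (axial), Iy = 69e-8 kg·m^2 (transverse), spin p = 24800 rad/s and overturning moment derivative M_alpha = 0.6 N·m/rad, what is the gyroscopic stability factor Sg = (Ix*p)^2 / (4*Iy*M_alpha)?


Sg = Ix^2 * p^2 / (4 * Iy * M_alpha) = (91e-9)^2 * 24800^2 / (4 * 69e-8 * 0.6) = 3.076

3.076


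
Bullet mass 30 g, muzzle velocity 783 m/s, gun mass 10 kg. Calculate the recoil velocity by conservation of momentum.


v_recoil = m_p * v_p / m_gun = 0.03 * 783 / 10 = 2.349 m/s

2.349 m/s


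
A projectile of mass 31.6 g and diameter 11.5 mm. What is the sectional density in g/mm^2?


SD = m/d^2 = 31.6/11.5^2 = 0.2389 g/mm^2

0.2389 g/mm^2


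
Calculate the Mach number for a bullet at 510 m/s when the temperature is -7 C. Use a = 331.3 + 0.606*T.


a = 331.3 + 0.606*(-7) = 327.058 m/s
M = v/a = 510/327.058 = 1.559

1.559


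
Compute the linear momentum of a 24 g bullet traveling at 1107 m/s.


p = m*v = 0.024*1107 = 26.57 kg·m/s

26.57 kg·m/s


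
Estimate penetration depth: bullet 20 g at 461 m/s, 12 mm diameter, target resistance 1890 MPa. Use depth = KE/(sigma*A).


A = pi*(d/2)^2 = pi*(12/2)^2 = 113.097 mm^2
E = 0.5*m*v^2 = 0.5*0.02*461^2 = 2125.21 J
depth = E/(sigma*A) = 2125.21 J / (1890 MPa * 113.097 mm^2) = 2125.21/(1890 * 113.097) m = 0.00994232 m ≈ 9.942 mm

9.942 mm


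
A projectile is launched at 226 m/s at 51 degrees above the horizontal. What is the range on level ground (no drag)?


R = v0^2 * sin(2*theta) / g = 226^2 * sin(2*51°) / 9.81 = 5093 m

5093 m


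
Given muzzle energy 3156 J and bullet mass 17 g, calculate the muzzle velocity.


v = sqrt(2*E/m) = sqrt(2*3156/0.017) = 609.3 m/s

609.3 m/s


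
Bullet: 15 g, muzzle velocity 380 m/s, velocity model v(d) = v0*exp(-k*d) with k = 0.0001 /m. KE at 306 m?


v = v0*exp(-k*d) = 380*exp(-0.0001*306) = 368.548 m/s
E = 0.5*m*v^2 = 0.5*0.015*368.548^2 = 1019 J

1019 J


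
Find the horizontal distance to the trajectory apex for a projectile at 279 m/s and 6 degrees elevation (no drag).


R = v0^2*sin(2*theta)/g = 279^2*sin(2*6°)/9.81 = 1649.75 m
apex_dist = R/2 = 1649.75/2 = 824.9 m

824.9 m


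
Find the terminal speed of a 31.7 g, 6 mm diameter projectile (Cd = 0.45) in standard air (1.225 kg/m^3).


A = pi*(d/2)^2 = pi*(6/2000)^2 = 2.82743e-05 m^2
vt = sqrt(2mg/(Cd*rho*A)) = sqrt(2*0.0317*9.81/(0.45 * 1.225 * 2.82743e-05)) = 199.8 m/s

199.8 m/s


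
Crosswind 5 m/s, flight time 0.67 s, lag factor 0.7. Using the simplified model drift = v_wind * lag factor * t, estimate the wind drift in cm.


drift = v_wind * lag * t = 5 * 0.7 * 0.67 = 2.345 m ≈ 234.5 cm

234.5 cm


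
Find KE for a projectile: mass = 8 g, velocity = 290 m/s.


E = 0.5*m*v^2 = 0.5*0.008*290^2 = 336.4 J

336.4 J


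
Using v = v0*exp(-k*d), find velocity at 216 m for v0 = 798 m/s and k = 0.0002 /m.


v = v0*exp(-k*d) = 798*exp(-0.0002*216) = 764.3 m/s

764.3 m/s


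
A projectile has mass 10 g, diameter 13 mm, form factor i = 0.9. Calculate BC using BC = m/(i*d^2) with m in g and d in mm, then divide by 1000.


BC = m/(i*d^2*1000) = 10/(0.9 * 13^2 * 1000) = 6.575e-05

6.575e-05


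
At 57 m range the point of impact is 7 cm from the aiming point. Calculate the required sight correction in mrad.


1 mrad subtends 1 cm per 10 m of range, so adj = error_cm / (dist_m / 10) = 7 / (57/10) = 1.228 mrad

1.228 mrad


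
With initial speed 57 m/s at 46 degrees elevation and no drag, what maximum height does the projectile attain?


H = (v0*sin(theta))^2 / (2g) = (57*sin(46°))^2 / (2*9.81) = 85.69 m

85.69 m


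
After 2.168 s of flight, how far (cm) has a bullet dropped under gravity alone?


drop = 0.5*g*t^2 = 0.5*9.81*2.168^2 = 23.0546 m ≈ 2305 cm

2305 cm


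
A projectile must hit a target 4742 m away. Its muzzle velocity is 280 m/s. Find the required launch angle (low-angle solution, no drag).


sin(2*theta) = R*g/v0^2 = 4742*9.81/280^2 = 0.593355, theta = arcsin(0.593355)/2 = 18.2°

18.2 degrees


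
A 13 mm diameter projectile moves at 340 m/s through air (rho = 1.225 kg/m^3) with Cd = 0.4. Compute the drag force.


A = pi*(d/2)^2 = pi*(13/2000)^2 = 1.32732e-04 m^2
Fd = 0.5*Cd*rho*A*v^2 = 0.5*0.4*1.225*1.32732e-04*340^2 = 3.759 N

3.759 N


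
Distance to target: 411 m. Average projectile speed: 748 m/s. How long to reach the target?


t = d/v = 411/748 = 0.5495 s

0.5495 s


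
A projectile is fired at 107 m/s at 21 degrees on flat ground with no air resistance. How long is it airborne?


T = 2*v0*sin(theta)/g = 2*107*sin(21°)/9.81 = 7.818 s

7.818 s


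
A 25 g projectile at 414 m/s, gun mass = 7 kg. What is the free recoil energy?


v_r = m_p*v_p/m_gun = 0.025*414/7 = 1.47857 m/s, E_r = 0.5*m_gun*v_r^2 = 0.5*7*1.47857^2 = 7.652 J

7.652 J


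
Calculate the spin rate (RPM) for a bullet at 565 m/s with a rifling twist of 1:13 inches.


twist_m = 13*0.0254 = 0.3302 m
spin = v/twist = 565/0.3302 = 1711.084 rev/s
RPM = spin*60 = 1711.084*60 ≈ 102665 RPM

102665 RPM


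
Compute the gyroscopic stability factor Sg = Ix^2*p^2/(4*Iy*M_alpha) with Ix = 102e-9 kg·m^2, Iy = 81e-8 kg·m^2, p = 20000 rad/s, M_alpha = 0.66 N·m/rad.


Sg = Ix^2 * p^2 / (4 * Iy * M_alpha) = (102e-9)^2 * 20000^2 / (4 * 81e-8 * 0.66) = 1.946

1.946


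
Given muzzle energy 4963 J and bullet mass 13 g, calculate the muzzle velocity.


v = sqrt(2*E/m) = sqrt(2*4963/0.013) = 873.8 m/s

873.8 m/s


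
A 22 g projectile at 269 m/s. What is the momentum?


p = m*v = 0.022*269 = 5.918 kg·m/s

5.918 kg·m/s


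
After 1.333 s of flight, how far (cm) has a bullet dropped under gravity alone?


drop = 0.5*g*t^2 = 0.5*9.81*1.333^2 = 8.71564 m ≈ 871.6 cm

871.6 cm


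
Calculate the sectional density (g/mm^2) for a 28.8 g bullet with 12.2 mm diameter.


SD = m/d^2 = 28.8/12.2^2 = 0.1935 g/mm^2

0.1935 g/mm^2


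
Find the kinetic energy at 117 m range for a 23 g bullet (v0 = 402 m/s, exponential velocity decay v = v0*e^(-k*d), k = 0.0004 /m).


v = v0*exp(-k*d) = 402*exp(-0.0004*117) = 383.62 m/s
E = 0.5*m*v^2 = 0.5*0.023*383.62^2 = 1692 J

1692 J


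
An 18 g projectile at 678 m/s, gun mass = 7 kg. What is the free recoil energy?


v_r = m_p*v_p/m_gun = 0.018*678/7 = 1.74343 m/s, E_r = 0.5*m_gun*v_r^2 = 0.5*7*1.74343^2 = 10.64 J

10.64 J


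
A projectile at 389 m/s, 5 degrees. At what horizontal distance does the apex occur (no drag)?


R = v0^2*sin(2*theta)/g = 389^2*sin(2*5°)/9.81 = 2678.55 m
apex_dist = R/2 = 2678.55/2 = 1339 m

1339 m


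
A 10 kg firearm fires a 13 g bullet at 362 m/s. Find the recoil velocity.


v_recoil = m_p * v_p / m_gun = 0.013 * 362 / 10 = 0.4706 m/s

0.4706 m/s


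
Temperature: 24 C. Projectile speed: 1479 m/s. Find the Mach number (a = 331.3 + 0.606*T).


a = 331.3 + 0.606*(24) = 345.844 m/s
M = v/a = 1479/345.844 = 4.276

4.276


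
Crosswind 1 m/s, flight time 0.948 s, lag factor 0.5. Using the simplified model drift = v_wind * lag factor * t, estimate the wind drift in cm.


drift = v_wind * lag * t = 1 * 0.5 * 0.948 = 0.474 m ≈ 47.4 cm

47.4 cm


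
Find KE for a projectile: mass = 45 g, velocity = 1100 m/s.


E = 0.5*m*v^2 = 0.5*0.045*1100^2 = 27225 J

27225 J


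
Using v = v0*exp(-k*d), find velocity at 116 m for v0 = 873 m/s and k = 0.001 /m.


v = v0*exp(-k*d) = 873*exp(-0.001*116) = 777.4 m/s

777.4 m/s


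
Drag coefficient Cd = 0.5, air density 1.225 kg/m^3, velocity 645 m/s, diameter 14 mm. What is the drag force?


A = pi*(d/2)^2 = pi*(14/2000)^2 = 1.53938e-04 m^2
Fd = 0.5*Cd*rho*A*v^2 = 0.5*0.5*1.225*1.53938e-04*645^2 = 19.61 N

19.61 N


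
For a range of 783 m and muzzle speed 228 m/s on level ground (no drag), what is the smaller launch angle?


sin(2*theta) = R*g/v0^2 = 783*9.81/228^2 = 0.147761, theta = arcsin(0.147761)/2 = 4.249°

4.249 degrees


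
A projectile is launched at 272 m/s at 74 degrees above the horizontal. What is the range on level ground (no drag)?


R = v0^2 * sin(2*theta) / g = 272^2 * sin(2*74°) / 9.81 = 3996 m

3996 m


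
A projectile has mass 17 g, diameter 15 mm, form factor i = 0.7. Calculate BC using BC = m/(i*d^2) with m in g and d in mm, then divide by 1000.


BC = m/(i*d^2*1000) = 17/(0.7 * 15^2 * 1000) = 0.0001079

0.0001079


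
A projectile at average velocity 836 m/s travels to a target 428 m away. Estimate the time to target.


t = d/v = 428/836 = 0.512 s

0.512 s


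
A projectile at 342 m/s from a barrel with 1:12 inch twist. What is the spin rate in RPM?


twist_m = 12*0.0254 = 0.3048 m
spin = v/twist = 342/0.3048 = 1122.047 rev/s
RPM = spin*60 = 1122.047*60 ≈ 67323 RPM

67323 RPM


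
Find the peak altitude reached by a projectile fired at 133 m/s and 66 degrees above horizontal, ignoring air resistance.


H = (v0*sin(theta))^2 / (2g) = (133*sin(66°))^2 / (2*9.81) = 752.4 m

752.4 m


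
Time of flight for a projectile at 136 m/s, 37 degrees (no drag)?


T = 2*v0*sin(theta)/g = 2*136*sin(37°)/9.81 = 16.69 s

16.69 s


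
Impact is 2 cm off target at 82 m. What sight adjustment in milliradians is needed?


1 mrad subtends 1 cm per 10 m of range, so adj = error_cm / (dist_m / 10) = 2 / (82/10) = 0.2439 mrad

0.2439 mrad


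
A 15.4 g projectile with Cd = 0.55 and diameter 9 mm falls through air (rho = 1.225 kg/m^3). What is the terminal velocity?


A = pi*(d/2)^2 = pi*(9/2000)^2 = 6.36173e-05 m^2
vt = sqrt(2mg/(Cd*rho*A)) = sqrt(2*0.0154*9.81/(0.55 * 1.225 * 6.36173e-05)) = 83.96 m/s

83.96 m/s


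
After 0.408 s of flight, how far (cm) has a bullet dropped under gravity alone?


drop = 0.5*g*t^2 = 0.5*9.81*0.408^2 = 0.816506 m ≈ 81.65 cm

81.65 cm


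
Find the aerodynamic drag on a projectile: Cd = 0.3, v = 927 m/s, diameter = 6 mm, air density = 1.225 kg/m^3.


A = pi*(d/2)^2 = pi*(6/2000)^2 = 2.82743e-05 m^2
Fd = 0.5*Cd*rho*A*v^2 = 0.5*0.3*1.225*2.82743e-05*927^2 = 4.465 N

4.465 N


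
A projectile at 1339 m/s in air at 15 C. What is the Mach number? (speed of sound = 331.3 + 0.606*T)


a = 331.3 + 0.606*(15) = 340.39 m/s
M = v/a = 1339/340.39 = 3.934

3.934


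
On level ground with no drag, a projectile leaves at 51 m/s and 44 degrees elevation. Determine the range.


R = v0^2 * sin(2*theta) / g = 51^2 * sin(2*44°) / 9.81 = 265 m

265 m


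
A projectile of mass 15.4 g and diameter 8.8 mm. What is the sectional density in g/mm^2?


SD = m/d^2 = 15.4/8.8^2 = 0.1989 g/mm^2

0.1989 g/mm^2


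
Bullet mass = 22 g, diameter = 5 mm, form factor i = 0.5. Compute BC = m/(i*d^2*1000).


BC = m/(i*d^2*1000) = 22/(0.5 * 5^2 * 1000) = 0.00176

0.00176


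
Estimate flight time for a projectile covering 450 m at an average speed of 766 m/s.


t = d/v = 450/766 = 0.5875 s

0.5875 s


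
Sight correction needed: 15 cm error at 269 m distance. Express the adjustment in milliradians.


1 mrad subtends 1 cm per 10 m of range, so adj = error_cm / (dist_m / 10) = 15 / (269/10) = 0.5576 mrad

0.5576 mrad


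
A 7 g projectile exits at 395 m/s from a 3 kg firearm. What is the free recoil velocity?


v_recoil = m_p * v_p / m_gun = 0.007 * 395 / 3 = 0.9217 m/s

0.9217 m/s


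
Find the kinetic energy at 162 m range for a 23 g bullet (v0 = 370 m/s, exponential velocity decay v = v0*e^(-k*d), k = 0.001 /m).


v = v0*exp(-k*d) = 370*exp(-0.001*162) = 314.663 m/s
E = 0.5*m*v^2 = 0.5*0.023*314.663^2 = 1139 J

1139 J


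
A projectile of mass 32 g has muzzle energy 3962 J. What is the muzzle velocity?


v = sqrt(2*E/m) = sqrt(2*3962/0.032) = 497.6 m/s

497.6 m/s


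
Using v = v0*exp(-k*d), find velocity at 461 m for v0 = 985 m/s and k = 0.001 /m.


v = v0*exp(-k*d) = 985*exp(-0.001*461) = 621.2 m/s

621.2 m/s


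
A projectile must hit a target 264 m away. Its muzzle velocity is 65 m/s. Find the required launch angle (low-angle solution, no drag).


sin(2*theta) = R*g/v0^2 = 264*9.81/65^2 = 0.61298, theta = arcsin(0.61298)/2 = 18.9°

18.9 degrees


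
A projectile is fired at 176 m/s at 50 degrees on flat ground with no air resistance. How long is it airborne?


T = 2*v0*sin(theta)/g = 2*176*sin(50°)/9.81 = 27.49 s

27.49 s


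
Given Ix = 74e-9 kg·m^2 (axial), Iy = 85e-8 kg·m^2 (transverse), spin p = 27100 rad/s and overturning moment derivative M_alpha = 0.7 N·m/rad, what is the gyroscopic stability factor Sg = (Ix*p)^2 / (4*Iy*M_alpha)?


Sg = Ix^2 * p^2 / (4 * Iy * M_alpha) = (74e-9)^2 * 27100^2 / (4 * 85e-8 * 0.7) = 1.69

1.69


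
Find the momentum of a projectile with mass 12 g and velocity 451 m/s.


p = m*v = 0.012*451 = 5.412 kg·m/s

5.412 kg·m/s


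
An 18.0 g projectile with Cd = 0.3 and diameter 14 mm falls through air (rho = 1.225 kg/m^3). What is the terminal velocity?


A = pi*(d/2)^2 = pi*(14/2000)^2 = 1.53938e-04 m^2
vt = sqrt(2mg/(Cd*rho*A)) = sqrt(2*0.018*9.81/(0.3 * 1.225 * 1.53938e-04)) = 79.01 m/s

79.01 m/s


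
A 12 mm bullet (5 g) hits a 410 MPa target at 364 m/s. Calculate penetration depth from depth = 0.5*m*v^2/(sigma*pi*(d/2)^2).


A = pi*(d/2)^2 = pi*(12/2)^2 = 113.097 mm^2
E = 0.5*m*v^2 = 0.5*0.005*364^2 = 331.24 J
depth = E/(sigma*A) = 331.24 J / (410 MPa * 113.097 mm^2) = 331.24/(410 * 113.097) m = 0.00714343 m ≈ 7.143 mm

7.143 mm


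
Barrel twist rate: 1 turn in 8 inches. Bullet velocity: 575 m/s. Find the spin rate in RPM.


twist_m = 8*0.0254 = 0.2032 m
spin = v/twist = 575/0.2032 = 2829.724 rev/s
RPM = spin*60 = 2829.724*60 ≈ 169783 RPM

169783 RPM


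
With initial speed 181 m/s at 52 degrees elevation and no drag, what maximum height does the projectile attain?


H = (v0*sin(theta))^2 / (2g) = (181*sin(52°))^2 / (2*9.81) = 1037 m

1037 m


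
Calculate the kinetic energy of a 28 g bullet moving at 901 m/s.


E = 0.5*m*v^2 = 0.5*0.028*901^2 = 11365 J

11365 J


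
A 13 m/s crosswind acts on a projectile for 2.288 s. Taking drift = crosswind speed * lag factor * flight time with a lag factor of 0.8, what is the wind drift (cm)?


drift = v_wind * lag * t = 13 * 0.8 * 2.288 = 23.7952 m ≈ 2380 cm

2380 cm


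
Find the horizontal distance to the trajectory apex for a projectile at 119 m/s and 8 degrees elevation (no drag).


R = v0^2*sin(2*theta)/g = 119^2*sin(2*8°)/9.81 = 397.89 m
apex_dist = R/2 = 397.89/2 = 198.9 m

198.9 m


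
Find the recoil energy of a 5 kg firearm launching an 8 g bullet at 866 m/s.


v_r = m_p*v_p/m_gun = 0.008*866/5 = 1.3856 m/s, E_r = 0.5*m_gun*v_r^2 = 0.5*5*1.3856^2 = 4.8 J

4.8 J


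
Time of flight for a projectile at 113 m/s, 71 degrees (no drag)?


T = 2*v0*sin(theta)/g = 2*113*sin(71°)/9.81 = 21.78 s

21.78 s


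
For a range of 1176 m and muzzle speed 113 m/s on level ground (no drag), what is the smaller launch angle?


sin(2*theta) = R*g/v0^2 = 1176*9.81/113^2 = 0.903482, theta = arcsin(0.903482)/2 = 32.31°

32.31 degrees


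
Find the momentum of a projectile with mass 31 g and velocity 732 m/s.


p = m*v = 0.031*732 = 22.69 kg·m/s

22.69 kg·m/s


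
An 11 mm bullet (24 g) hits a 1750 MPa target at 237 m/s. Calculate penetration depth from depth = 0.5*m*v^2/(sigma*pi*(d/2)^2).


A = pi*(d/2)^2 = pi*(11/2)^2 = 95.0332 mm^2
E = 0.5*m*v^2 = 0.5*0.024*237^2 = 674.028 J
depth = E/(sigma*A) = 674.028 J / (1750 MPa * 95.0332 mm^2) = 674.028/(1750 * 95.0332) m = 0.00405289 m ≈ 4.053 mm

4.053 mm


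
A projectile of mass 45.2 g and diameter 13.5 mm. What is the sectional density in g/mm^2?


SD = m/d^2 = 45.2/13.5^2 = 0.248 g/mm^2

0.248 g/mm^2


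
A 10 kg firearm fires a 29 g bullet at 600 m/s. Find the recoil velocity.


v_recoil = m_p * v_p / m_gun = 0.029 * 600 / 10 = 1.74 m/s

1.74 m/s


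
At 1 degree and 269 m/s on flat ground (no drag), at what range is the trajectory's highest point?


R = v0^2*sin(2*theta)/g = 269^2*sin(2*1°)/9.81 = 257.427 m
apex_dist = R/2 = 257.427/2 = 128.7 m

128.7 m


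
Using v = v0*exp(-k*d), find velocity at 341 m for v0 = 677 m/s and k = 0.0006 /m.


v = v0*exp(-k*d) = 677*exp(-0.0006*341) = 551.7 m/s

551.7 m/s


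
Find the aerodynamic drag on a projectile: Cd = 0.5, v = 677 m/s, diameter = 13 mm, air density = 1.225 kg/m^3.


A = pi*(d/2)^2 = pi*(13/2000)^2 = 1.32732e-04 m^2
Fd = 0.5*Cd*rho*A*v^2 = 0.5*0.5*1.225*1.32732e-04*677^2 = 18.63 N

18.63 N


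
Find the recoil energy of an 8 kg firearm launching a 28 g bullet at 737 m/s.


v_r = m_p*v_p/m_gun = 0.028*737/8 = 2.5795 m/s, E_r = 0.5*m_gun*v_r^2 = 0.5*8*2.5795^2 = 26.62 J

26.62 J


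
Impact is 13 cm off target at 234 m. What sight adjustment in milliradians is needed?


1 mrad subtends 1 cm per 10 m of range, so adj = error_cm / (dist_m / 10) = 13 / (234/10) = 0.5556 mrad

0.5556 mrad


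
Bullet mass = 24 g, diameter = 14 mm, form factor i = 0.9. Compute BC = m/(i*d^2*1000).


BC = m/(i*d^2*1000) = 24/(0.9 * 14^2 * 1000) = 0.0001361

0.0001361


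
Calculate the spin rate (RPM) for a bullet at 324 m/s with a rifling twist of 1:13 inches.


twist_m = 13*0.0254 = 0.3302 m
spin = v/twist = 324/0.3302 = 981.2235 rev/s
RPM = spin*60 = 981.2235*60 ≈ 58873 RPM

58873 RPM


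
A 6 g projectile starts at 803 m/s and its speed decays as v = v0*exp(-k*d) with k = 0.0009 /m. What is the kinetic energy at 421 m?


v = v0*exp(-k*d) = 803*exp(-0.0009*421) = 549.745 m/s
E = 0.5*m*v^2 = 0.5*0.006*549.745^2 = 906.7 J

906.7 J


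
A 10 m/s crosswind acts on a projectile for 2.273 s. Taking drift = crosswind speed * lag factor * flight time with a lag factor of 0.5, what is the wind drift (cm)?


drift = v_wind * lag * t = 10 * 0.5 * 2.273 = 11.365 m ≈ 1136 cm

1136 cm


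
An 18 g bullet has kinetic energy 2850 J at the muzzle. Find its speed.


v = sqrt(2*E/m) = sqrt(2*2850/0.018) = 562.7 m/s

562.7 m/s


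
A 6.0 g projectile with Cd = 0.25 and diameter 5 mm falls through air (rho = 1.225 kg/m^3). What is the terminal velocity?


A = pi*(d/2)^2 = pi*(5/2000)^2 = 1.96350e-05 m^2
vt = sqrt(2mg/(Cd*rho*A)) = sqrt(2*0.006*9.81/(0.25 * 1.225 * 1.96350e-05)) = 139.9 m/s

139.9 m/s


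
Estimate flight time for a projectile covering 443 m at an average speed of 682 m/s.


t = d/v = 443/682 = 0.6496 s

0.6496 s


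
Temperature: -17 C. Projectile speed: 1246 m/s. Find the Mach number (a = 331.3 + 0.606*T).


a = 331.3 + 0.606*(-17) = 320.998 m/s
M = v/a = 1246/320.998 = 3.882

3.882


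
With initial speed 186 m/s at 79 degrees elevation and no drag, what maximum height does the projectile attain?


H = (v0*sin(theta))^2 / (2g) = (186*sin(79°))^2 / (2*9.81) = 1699 m

1699 m


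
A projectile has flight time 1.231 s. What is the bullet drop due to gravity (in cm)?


drop = 0.5*g*t^2 = 0.5*9.81*1.231^2 = 7.43285 m ≈ 743.3 cm

743.3 cm


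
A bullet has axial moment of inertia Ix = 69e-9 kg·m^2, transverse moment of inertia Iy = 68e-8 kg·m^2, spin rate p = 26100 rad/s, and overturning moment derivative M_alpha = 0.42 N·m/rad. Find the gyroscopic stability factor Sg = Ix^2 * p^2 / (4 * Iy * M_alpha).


Sg = Ix^2 * p^2 / (4 * Iy * M_alpha) = (69e-9)^2 * 26100^2 / (4 * 68e-8 * 0.42) = 2.839

2.839


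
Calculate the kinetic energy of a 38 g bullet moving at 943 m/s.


E = 0.5*m*v^2 = 0.5*0.038*943^2 = 16896 J

16896 J


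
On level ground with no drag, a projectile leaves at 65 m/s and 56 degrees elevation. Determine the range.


R = v0^2 * sin(2*theta) / g = 65^2 * sin(2*56°) / 9.81 = 399.3 m

399.3 m


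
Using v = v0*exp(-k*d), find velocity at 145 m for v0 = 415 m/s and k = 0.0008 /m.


v = v0*exp(-k*d) = 415*exp(-0.0008*145) = 369.5 m/s

369.5 m/s


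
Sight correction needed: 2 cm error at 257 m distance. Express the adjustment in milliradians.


1 mrad subtends 1 cm per 10 m of range, so adj = error_cm / (dist_m / 10) = 2 / (257/10) = 0.07782 mrad

0.07782 mrad


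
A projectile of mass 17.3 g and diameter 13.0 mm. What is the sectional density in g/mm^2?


SD = m/d^2 = 17.3/13.0^2 = 0.1024 g/mm^2

0.1024 g/mm^2


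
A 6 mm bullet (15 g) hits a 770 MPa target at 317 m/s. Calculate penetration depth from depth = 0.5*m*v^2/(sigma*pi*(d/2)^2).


A = pi*(d/2)^2 = pi*(6/2)^2 = 28.2743 mm^2
E = 0.5*m*v^2 = 0.5*0.015*317^2 = 753.668 J
depth = E/(sigma*A) = 753.668 J / (770 MPa * 28.2743 mm^2) = 753.668/(770 * 28.2743) m = 0.0346176 m ≈ 34.62 mm

34.62 mm


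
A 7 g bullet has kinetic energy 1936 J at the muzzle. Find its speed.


v = sqrt(2*E/m) = sqrt(2*1936/0.007) = 743.7 m/s

743.7 m/s


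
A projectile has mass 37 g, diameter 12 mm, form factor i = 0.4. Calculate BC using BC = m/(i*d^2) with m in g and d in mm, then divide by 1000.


BC = m/(i*d^2*1000) = 37/(0.4 * 12^2 * 1000) = 0.0006424

0.0006424


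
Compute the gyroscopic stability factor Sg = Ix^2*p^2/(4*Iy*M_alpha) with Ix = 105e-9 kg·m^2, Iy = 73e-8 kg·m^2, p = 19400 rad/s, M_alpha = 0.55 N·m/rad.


Sg = Ix^2 * p^2 / (4 * Iy * M_alpha) = (105e-9)^2 * 19400^2 / (4 * 73e-8 * 0.55) = 2.584

2.584


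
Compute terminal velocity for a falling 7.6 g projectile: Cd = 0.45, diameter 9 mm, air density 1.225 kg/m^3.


A = pi*(d/2)^2 = pi*(9/2000)^2 = 6.36173e-05 m^2
vt = sqrt(2mg/(Cd*rho*A)) = sqrt(2*0.0076*9.81/(0.45 * 1.225 * 6.36173e-05)) = 65.21 m/s

65.21 m/s


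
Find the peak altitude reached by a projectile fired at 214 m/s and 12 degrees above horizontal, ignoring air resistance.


H = (v0*sin(theta))^2 / (2g) = (214*sin(12°))^2 / (2*9.81) = 100.9 m

100.9 m


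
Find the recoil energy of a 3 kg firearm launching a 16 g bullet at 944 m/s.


v_r = m_p*v_p/m_gun = 0.016*944/3 = 5.03467 m/s, E_r = 0.5*m_gun*v_r^2 = 0.5*3*5.03467^2 = 38.02 J

38.02 J


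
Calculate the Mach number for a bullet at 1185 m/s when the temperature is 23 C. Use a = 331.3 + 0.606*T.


a = 331.3 + 0.606*(23) = 345.238 m/s
M = v/a = 1185/345.238 = 3.432

3.432


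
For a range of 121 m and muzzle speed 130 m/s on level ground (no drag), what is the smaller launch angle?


sin(2*theta) = R*g/v0^2 = 121*9.81/130^2 = 0.0702373, theta = arcsin(0.0702373)/2 = 2.014°

2.014 degrees


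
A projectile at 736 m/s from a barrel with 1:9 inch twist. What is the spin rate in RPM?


twist_m = 9*0.0254 = 0.2286 m
spin = v/twist = 736/0.2286 = 3219.598 rev/s
RPM = spin*60 = 3219.598*60 ≈ 193176 RPM

193176 RPM


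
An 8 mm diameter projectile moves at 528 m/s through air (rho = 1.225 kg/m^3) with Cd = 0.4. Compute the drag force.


A = pi*(d/2)^2 = pi*(8/2000)^2 = 5.02655e-05 m^2
Fd = 0.5*Cd*rho*A*v^2 = 0.5*0.4*1.225*5.02655e-05*528^2 = 3.433 N

3.433 N


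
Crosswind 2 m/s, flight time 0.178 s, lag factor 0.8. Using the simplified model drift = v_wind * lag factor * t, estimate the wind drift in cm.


drift = v_wind * lag * t = 2 * 0.8 * 0.178 = 0.2848 m ≈ 28.48 cm

28.48 cm


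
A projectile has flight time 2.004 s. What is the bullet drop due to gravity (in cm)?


drop = 0.5*g*t^2 = 0.5*9.81*2.004^2 = 19.6986 m ≈ 1970 cm

1970 cm


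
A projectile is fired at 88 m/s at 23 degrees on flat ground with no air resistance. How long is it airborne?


T = 2*v0*sin(theta)/g = 2*88*sin(23°)/9.81 = 7.01 s

7.01 s


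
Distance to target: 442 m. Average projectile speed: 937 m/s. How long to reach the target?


t = d/v = 442/937 = 0.4717 s

0.4717 s


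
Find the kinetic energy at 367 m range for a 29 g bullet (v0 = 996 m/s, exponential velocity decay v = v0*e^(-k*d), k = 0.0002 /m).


v = v0*exp(-k*d) = 996*exp(-0.0002*367) = 925.512 m/s
E = 0.5*m*v^2 = 0.5*0.029*925.512^2 = 12420 J

12420 J


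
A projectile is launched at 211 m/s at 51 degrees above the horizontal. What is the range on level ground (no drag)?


R = v0^2 * sin(2*theta) / g = 211^2 * sin(2*51°) / 9.81 = 4439 m

4439 m


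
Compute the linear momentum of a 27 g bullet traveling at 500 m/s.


p = m*v = 0.027*500 = 13.5 kg·m/s

13.5 kg·m/s


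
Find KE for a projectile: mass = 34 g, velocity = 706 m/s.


E = 0.5*m*v^2 = 0.5*0.034*706^2 = 8473 J

8473 J


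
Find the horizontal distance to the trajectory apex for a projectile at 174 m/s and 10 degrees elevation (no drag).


R = v0^2*sin(2*theta)/g = 174^2*sin(2*10°)/9.81 = 1055.56 m
apex_dist = R/2 = 1055.56/2 = 527.8 m

527.8 m


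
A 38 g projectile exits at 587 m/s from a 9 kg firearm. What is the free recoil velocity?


v_recoil = m_p * v_p / m_gun = 0.038 * 587 / 9 = 2.478 m/s

2.478 m/s


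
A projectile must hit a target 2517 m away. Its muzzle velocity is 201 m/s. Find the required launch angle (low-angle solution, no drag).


sin(2*theta) = R*g/v0^2 = 2517*9.81/201^2 = 0.611167, theta = arcsin(0.611167)/2 = 18.84°

18.84 degrees


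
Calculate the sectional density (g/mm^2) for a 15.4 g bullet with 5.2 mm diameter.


SD = m/d^2 = 15.4/5.2^2 = 0.5695 g/mm^2

0.5695 g/mm^2


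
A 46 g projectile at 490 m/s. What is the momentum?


p = m*v = 0.046*490 = 22.54 kg·m/s

22.54 kg·m/s


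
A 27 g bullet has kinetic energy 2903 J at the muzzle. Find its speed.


v = sqrt(2*E/m) = sqrt(2*2903/0.027) = 463.7 m/s

463.7 m/s


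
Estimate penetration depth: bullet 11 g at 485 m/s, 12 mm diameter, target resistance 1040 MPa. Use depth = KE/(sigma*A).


A = pi*(d/2)^2 = pi*(12/2)^2 = 113.097 mm^2
E = 0.5*m*v^2 = 0.5*0.011*485^2 = 1293.74 J
depth = E/(sigma*A) = 1293.74 J / (1040 MPa * 113.097 mm^2) = 1293.74/(1040 * 113.097) m = 0.0109992 m ≈ 11 mm

11 mm


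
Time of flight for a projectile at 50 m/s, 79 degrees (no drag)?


T = 2*v0*sin(theta)/g = 2*50*sin(79°)/9.81 = 10.01 s

10.01 s


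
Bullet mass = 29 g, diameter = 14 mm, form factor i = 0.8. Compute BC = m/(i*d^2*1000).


BC = m/(i*d^2*1000) = 29/(0.8 * 14^2 * 1000) = 0.0001849

0.0001849


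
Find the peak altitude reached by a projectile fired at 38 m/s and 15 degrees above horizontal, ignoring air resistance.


H = (v0*sin(theta))^2 / (2g) = (38*sin(15°))^2 / (2*9.81) = 4.93 m

4.93 m


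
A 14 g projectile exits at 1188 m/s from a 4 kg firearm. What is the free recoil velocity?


v_recoil = m_p * v_p / m_gun = 0.014 * 1188 / 4 = 4.158 m/s

4.158 m/s


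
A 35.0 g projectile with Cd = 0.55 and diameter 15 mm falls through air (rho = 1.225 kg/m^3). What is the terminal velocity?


A = pi*(d/2)^2 = pi*(15/2000)^2 = 1.76715e-04 m^2
vt = sqrt(2mg/(Cd*rho*A)) = sqrt(2*0.035*9.81/(0.55 * 1.225 * 1.76715e-04)) = 75.94 m/s

75.94 m/s


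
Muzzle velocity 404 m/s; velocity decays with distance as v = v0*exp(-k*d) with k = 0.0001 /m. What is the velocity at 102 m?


v = v0*exp(-k*d) = 404*exp(-0.0001*102) = 399.9 m/s

399.9 m/s


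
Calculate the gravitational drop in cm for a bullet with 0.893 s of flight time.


drop = 0.5*g*t^2 = 0.5*9.81*0.893^2 = 3.91149 m ≈ 391.1 cm

391.1 cm


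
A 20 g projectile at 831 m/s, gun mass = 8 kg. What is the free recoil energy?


v_r = m_p*v_p/m_gun = 0.02*831/8 = 2.0775 m/s, E_r = 0.5*m_gun*v_r^2 = 0.5*8*2.0775^2 = 17.26 J

17.26 J


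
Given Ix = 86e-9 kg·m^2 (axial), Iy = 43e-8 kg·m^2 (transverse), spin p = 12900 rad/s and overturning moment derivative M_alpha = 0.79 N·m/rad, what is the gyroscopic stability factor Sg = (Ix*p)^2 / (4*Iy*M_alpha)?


Sg = Ix^2 * p^2 / (4 * Iy * M_alpha) = (86e-9)^2 * 12900^2 / (4 * 43e-8 * 0.79) = 0.9058

0.9058


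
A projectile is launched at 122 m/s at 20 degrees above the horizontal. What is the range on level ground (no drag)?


R = v0^2 * sin(2*theta) / g = 122^2 * sin(2*20°) / 9.81 = 975.3 m

975.3 m


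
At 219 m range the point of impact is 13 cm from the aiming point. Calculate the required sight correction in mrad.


1 mrad subtends 1 cm per 10 m of range, so adj = error_cm / (dist_m / 10) = 13 / (219/10) = 0.5936 mrad

0.5936 mrad


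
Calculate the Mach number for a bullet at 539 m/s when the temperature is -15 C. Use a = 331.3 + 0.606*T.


a = 331.3 + 0.606*(-15) = 322.21 m/s
M = v/a = 539/322.21 = 1.673

1.673


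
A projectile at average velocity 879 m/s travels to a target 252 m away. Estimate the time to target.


t = d/v = 252/879 = 0.2867 s

0.2867 s


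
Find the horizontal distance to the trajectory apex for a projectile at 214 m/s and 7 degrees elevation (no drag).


R = v0^2*sin(2*theta)/g = 214^2*sin(2*7°)/9.81 = 1129.36 m
apex_dist = R/2 = 1129.36/2 = 564.7 m

564.7 m


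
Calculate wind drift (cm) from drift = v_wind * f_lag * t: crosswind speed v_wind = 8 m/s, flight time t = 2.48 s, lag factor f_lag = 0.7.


drift = v_wind * lag * t = 8 * 0.7 * 2.48 = 13.888 m ≈ 1389 cm

1389 cm


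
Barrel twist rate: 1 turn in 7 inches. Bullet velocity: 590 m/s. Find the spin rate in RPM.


twist_m = 7*0.0254 = 0.1778 m
spin = v/twist = 590/0.1778 = 3318.335 rev/s
RPM = spin*60 = 3318.335*60 ≈ 199100 RPM

199100 RPM


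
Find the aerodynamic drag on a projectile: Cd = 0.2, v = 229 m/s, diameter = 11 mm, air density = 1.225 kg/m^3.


A = pi*(d/2)^2 = pi*(11/2000)^2 = 9.50332e-05 m^2
Fd = 0.5*Cd*rho*A*v^2 = 0.5*0.2*1.225*9.50332e-05*229^2 = 0.6105 N

0.6105 N


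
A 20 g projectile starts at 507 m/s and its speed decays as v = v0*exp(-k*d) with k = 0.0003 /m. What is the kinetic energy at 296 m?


v = v0*exp(-k*d) = 507*exp(-0.0003*296) = 463.919 m/s
E = 0.5*m*v^2 = 0.5*0.02*463.919^2 = 2152 J

2152 J


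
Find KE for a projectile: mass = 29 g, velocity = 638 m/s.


E = 0.5*m*v^2 = 0.5*0.029*638^2 = 5902 J

5902 J


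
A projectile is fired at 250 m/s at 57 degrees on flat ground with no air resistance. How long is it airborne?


T = 2*v0*sin(theta)/g = 2*250*sin(57°)/9.81 = 42.75 s

42.75 s


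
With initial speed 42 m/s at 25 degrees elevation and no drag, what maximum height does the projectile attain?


H = (v0*sin(theta))^2 / (2g) = (42*sin(25°))^2 / (2*9.81) = 16.06 m

16.06 m


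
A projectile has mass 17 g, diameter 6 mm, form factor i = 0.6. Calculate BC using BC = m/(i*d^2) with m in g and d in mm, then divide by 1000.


BC = m/(i*d^2*1000) = 17/(0.6 * 6^2 * 1000) = 0.000787

0.000787


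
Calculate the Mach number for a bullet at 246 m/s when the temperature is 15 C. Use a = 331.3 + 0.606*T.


a = 331.3 + 0.606*(15) = 340.39 m/s
M = v/a = 246/340.39 = 0.7227

0.7227


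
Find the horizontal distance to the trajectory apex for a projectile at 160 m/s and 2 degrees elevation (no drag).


R = v0^2*sin(2*theta)/g = 160^2*sin(2*2°)/9.81 = 182.035 m
apex_dist = R/2 = 182.035/2 = 91.02 m

91.02 m


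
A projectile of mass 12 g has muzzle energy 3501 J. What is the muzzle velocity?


v = sqrt(2*E/m) = sqrt(2*3501/0.012) = 763.9 m/s

763.9 m/s


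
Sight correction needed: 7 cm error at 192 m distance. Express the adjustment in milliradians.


1 mrad subtends 1 cm per 10 m of range, so adj = error_cm / (dist_m / 10) = 7 / (192/10) = 0.3646 mrad

0.3646 mrad


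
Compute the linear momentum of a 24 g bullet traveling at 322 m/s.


p = m*v = 0.024*322 = 7.728 kg·m/s

7.728 kg·m/s


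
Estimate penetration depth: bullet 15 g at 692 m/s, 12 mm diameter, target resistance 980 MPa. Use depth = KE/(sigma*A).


A = pi*(d/2)^2 = pi*(12/2)^2 = 113.097 mm^2
E = 0.5*m*v^2 = 0.5*0.015*692^2 = 3591.48 J
depth = E/(sigma*A) = 3591.48 J / (980 MPa * 113.097 mm^2) = 3591.48/(980 * 113.097) m = 0.0324037 m ≈ 32.4 mm

32.4 mm


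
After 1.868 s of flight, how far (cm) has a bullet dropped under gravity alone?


drop = 0.5*g*t^2 = 0.5*9.81*1.868^2 = 17.1156 m ≈ 1712 cm

1712 cm


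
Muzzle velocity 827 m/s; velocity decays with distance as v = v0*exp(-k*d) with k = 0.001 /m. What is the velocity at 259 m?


v = v0*exp(-k*d) = 827*exp(-0.001*259) = 638.3 m/s

638.3 m/s


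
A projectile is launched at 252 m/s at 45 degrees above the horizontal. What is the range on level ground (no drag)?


R = v0^2 * sin(2*theta) / g = 252^2 * sin(2*45°) / 9.81 = 6473 m

6473 m


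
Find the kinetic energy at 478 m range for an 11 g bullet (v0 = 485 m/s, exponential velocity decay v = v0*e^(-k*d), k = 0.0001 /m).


v = v0*exp(-k*d) = 485*exp(-0.0001*478) = 462.362 m/s
E = 0.5*m*v^2 = 0.5*0.011*462.362^2 = 1176 J

1176 J


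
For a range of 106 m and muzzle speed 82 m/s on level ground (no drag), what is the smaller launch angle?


sin(2*theta) = R*g/v0^2 = 106*9.81/82^2 = 0.154649, theta = arcsin(0.154649)/2 = 4.448°

4.448 degrees


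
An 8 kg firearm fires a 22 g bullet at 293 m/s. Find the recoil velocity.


v_recoil = m_p * v_p / m_gun = 0.022 * 293 / 8 = 0.8057 m/s

0.8057 m/s


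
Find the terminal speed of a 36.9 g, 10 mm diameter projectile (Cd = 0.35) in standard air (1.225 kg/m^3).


A = pi*(d/2)^2 = pi*(10/2000)^2 = 7.85398e-05 m^2
vt = sqrt(2mg/(Cd*rho*A)) = sqrt(2*0.0369*9.81/(0.35 * 1.225 * 7.85398e-05)) = 146.6 m/s

146.6 m/s


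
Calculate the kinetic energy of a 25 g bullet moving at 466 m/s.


E = 0.5*m*v^2 = 0.5*0.025*466^2 = 2714 J

2714 J


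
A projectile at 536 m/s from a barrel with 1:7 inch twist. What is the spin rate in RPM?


twist_m = 7*0.0254 = 0.1778 m
spin = v/twist = 536/0.1778 = 3014.623 rev/s
RPM = spin*60 = 3014.623*60 ≈ 180877 RPM

180877 RPM


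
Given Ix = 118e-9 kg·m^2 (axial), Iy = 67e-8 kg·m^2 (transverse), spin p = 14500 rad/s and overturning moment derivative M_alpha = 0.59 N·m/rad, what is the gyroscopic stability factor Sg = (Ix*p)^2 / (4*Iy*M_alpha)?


Sg = Ix^2 * p^2 / (4 * Iy * M_alpha) = (118e-9)^2 * 14500^2 / (4 * 67e-8 * 0.59) = 1.851

1.851


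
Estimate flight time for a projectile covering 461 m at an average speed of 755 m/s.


t = d/v = 461/755 = 0.6106 s

0.6106 s


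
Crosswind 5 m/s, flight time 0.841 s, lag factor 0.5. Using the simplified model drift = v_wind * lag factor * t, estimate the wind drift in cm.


drift = v_wind * lag * t = 5 * 0.5 * 0.841 = 2.1025 m ≈ 210.2 cm

210.2 cm


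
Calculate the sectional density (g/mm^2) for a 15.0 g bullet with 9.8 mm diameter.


SD = m/d^2 = 15.0/9.8^2 = 0.1562 g/mm^2

0.1562 g/mm^2


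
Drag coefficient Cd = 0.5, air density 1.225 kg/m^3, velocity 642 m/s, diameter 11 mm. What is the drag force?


A = pi*(d/2)^2 = pi*(11/2000)^2 = 9.50332e-05 m^2
Fd = 0.5*Cd*rho*A*v^2 = 0.5*0.5*1.225*9.50332e-05*642^2 = 12 N

12 N


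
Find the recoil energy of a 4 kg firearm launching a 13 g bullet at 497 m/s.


v_r = m_p*v_p/m_gun = 0.013*497/4 = 1.61525 m/s, E_r = 0.5*m_gun*v_r^2 = 0.5*4*1.61525^2 = 5.218 J

5.218 J
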